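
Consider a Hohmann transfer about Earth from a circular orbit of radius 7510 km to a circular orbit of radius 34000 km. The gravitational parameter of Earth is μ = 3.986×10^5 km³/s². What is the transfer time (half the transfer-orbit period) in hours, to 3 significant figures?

t = 4.13 hours

The Hohmann ellipse has a_t = (r₁ + r₂)/2 = 20755 km.
By Kepler's third law the transfer-orbit period is T = 2π√(a_t³/μ), so t = T/2 = 14880 s.
Converting: 14880 s ÷ 3600 s/hour = 4.13 hours.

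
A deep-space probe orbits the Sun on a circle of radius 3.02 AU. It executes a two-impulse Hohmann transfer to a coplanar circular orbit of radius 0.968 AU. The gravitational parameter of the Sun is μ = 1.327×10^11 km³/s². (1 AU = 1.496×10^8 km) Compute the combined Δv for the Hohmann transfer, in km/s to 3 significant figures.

In km: r₁ = 3.02 × 1.496×10^8 = 4.51792×10^8 km; r₂ = 0.968 × 1.496×10^8 = 1.448128×10^8 km.
Semi-major axis of the transfer orbit: a_t = (4.51792×10^8 + 1.448128×10^8)/2 = 2.983024×10^8 km.
At r₁ the circular-orbit speed is v₁ = √(μ/r₁) = 17.138 km/s.
Transfer-orbit speed at r₁ (vis-viva equation): v_a = √[μ(2/r₁ − 1/a_t)] = 11.941 km/s.
First burn Δv₁ = |v_a − v₁| = 5.197 km/s.
Circular speed at r₂: v₂ = √(μ/r₂) = 30.271 km/s.
Transfer-orbit speed at r₂: v_p = √[μ(2/r₂ − 1/a_t)] = 37.254 km/s.
Second burn Δv₂ = |v₂ − v_p| = 6.983 km/s.
Total Δv = Δv₁ + Δv₂ = 12.18 km/s.

Δv = 12.2 km/s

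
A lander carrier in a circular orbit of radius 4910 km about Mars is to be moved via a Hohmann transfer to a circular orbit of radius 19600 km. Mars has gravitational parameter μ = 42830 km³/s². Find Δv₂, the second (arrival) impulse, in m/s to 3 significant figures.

Semi-major axis of the transfer orbit: a_t = (4910 + 19600)/2 = 12255 km.
Circular speed at r = 19600 km: v_c = √(μ/r) = 1.47824 km/s.
Transfer-orbit speed at the same r (vis-viva, a = a_t): v_t = √[μ(2/r − 1/a_t)] = 0.935686 km/s.
Δv₂ = |v_t − v_c| = |0.935686 − 1.47824| = 0.5426 km/s.

Δv₂ = 543 m/s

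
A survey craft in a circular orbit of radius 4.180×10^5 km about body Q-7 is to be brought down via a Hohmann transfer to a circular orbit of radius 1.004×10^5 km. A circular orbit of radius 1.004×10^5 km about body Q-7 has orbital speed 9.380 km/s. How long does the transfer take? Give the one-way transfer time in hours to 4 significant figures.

t = 38.75 hours

From the circular-orbit relation v² = μ/r at r = 1.004×10^5 km: μ = v²r = (9.380)² × 1.004×10^5 = 8.83363×10^6 km³/s².
The Hohmann ellipse has a_t = (r₁ + r₂)/2 = 2.592×10^5 km.
Transfer time t = π√(a_t³/μ) = π√((2.592×10^5)³ / 8.83363×10^6) = 1.395×10^5 s.
Converting: 1.395×10^5 s ÷ 3600 s/hour = 38.75 hours.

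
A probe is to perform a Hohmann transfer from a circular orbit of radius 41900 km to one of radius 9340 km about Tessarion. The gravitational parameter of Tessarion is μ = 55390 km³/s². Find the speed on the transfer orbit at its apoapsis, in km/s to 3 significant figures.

v = 0.694 km/s

Semi-major axis of the transfer orbit: a_t = (41900 + 9340)/2 = 25620 km.
The apoapsis of the transfer ellipse is at r = 41900 km.
Vis-viva: v = √[μ(2/r − 1/a_t)] = √[55390 × (2/41900 − 1/25620)] = 0.6942 km/s.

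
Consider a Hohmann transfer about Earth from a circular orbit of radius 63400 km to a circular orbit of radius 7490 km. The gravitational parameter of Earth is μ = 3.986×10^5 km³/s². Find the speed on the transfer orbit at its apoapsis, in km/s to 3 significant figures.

Transfer-ellipse semi-major axis a_t = (r₁ + r₂)/2 = (63400 + 7490)/2 = 35445 km.
At apoapsis, r = 63400 km.
Vis-viva: v = √[μ(2/r − 1/a_t)] = √[3.986×10^5 × (2/63400 − 1/35445)] = 1.153 km/s.

v = 1.15 km/s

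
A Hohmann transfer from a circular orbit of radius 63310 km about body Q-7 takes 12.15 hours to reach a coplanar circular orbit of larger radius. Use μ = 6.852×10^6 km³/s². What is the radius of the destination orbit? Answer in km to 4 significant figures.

r₂ = 1.565×10^5 km

Transfer time t = 12.15 hours = 43740 s, and t = π√(a_t³/μ).
So a_t = (μ t²/π²)^(1/3) = (6.852×10^6 × (43740)² / π²)^(1/3) = 1.0992×10^5 km.
Since a_t = (r₁ + r₂)/2, r₂ = 2a_t − r₁ = 2×1.0992×10^5 − 63310 = 1.5653×10^5 km.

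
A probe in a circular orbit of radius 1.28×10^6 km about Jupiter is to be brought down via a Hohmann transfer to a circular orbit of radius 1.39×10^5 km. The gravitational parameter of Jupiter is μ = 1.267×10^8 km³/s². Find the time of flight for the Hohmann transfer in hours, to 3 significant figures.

t = 46.3 hours

Transfer-ellipse semi-major axis a_t = (r₁ + r₂)/2 = (1.280×10^6 + 1.390×10^5)/2 = 7.095×10^5 km.
By Kepler's third law the transfer-orbit period is T = 2π√(a_t³/μ), so t = T/2 = 1.668×10^5 s.
Converting: 1.668×10^5 s ÷ 3600 s/hour = 46.3 hours.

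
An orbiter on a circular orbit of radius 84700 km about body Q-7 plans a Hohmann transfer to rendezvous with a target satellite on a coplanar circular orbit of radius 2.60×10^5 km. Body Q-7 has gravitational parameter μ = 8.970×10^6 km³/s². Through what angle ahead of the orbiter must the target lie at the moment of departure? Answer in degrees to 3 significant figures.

The Hohmann ellipse has a_t = (r₁ + r₂)/2 = 1.7235×10^5 km.
Transfer time t = π√(a_t³/μ) = 75053.44 s.
Target angular speed ω₂ = √(μ/r₂³) = 2.259104×10^-5 rad/s.
Angle swept by the target during transfer: ω₂·t = 1.69554 rad = 97.147°.
Arrival is 180° from departure on the ellipse, so φ = 180° − 97.147° = 82.9°.

φ = 82.9°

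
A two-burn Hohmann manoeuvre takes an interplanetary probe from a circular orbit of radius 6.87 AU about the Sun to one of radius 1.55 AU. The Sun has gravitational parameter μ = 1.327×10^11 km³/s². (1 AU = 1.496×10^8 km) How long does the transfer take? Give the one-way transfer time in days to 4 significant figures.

In km: r₁ = 6.87 × 1.496×10^8 = 1.027752×10^9 km; r₂ = 1.55 × 1.496×10^8 = 2.3188×10^8 km.
Transfer-ellipse semi-major axis a_t = (r₁ + r₂)/2 = (1.027752×10^9 + 2.3188×10^8)/2 = 6.29816×10^8 km.
By Kepler's third law the transfer-orbit period is T = 2π√(a_t³/μ), so t = T/2 = 1.363×10^8 s.
Converting: 1.363×10^8 s ÷ 86400 s/day = 1578 days.

t = 1578 days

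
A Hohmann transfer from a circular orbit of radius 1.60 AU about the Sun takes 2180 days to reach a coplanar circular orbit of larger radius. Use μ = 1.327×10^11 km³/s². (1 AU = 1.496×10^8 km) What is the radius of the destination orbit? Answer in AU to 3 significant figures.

r₂ = 8.85 AU

In km: r₁ = 1.60 × 1.496×10^8 = 2.3936×10^8 km.
Transfer time t = 2180 days = 1.88352×10^8 s, and t = π√(a_t³/μ).
So a_t = (μ t²/π²)^(1/3) = (1.327×10^11 × (1.88352×10^8)² / π²)^(1/3) = 7.8133×10^8 km.
Since a_t = (r₁ + r₂)/2, r₂ = 2a_t − r₁ = 2×7.8133×10^8 − 2.3936×10^8 = 1.3233×10^9 km.
In AU: r₂ = 1.3233×10^9 / 1.496×10^8 = 8.85 AU.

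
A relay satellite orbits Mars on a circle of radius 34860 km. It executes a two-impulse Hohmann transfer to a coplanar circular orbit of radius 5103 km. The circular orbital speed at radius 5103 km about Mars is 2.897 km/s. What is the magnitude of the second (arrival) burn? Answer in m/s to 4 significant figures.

Δv₂ = 929.5 m/s

From the circular-orbit relation v² = μ/r at r = 5103 km: μ = v²r = (2.897)² × 5103 = 42827.5 km³/s².
Semi-major axis of the transfer orbit: a_t = (34860 + 5103)/2 = 19981.5 km.
On the circular orbit at r = 5103 km, v_c = √(μ/r) = 2.8970 km/s.
Vis-viva on the transfer ellipse at r = 5103 km gives v_t = √[μ(2/r − 1/a_t)] = 3.8265 km/s.
Δv₂ = |v_t − v_c| = |3.8265 − 2.8970| = 0.9295 km/s.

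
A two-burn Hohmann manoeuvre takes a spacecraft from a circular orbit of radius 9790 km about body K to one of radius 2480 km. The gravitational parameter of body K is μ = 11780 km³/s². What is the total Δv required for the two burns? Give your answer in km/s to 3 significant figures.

Δv = 0.973 km/s

The Hohmann ellipse has a_t = (r₁ + r₂)/2 = 6135 km.
Circular speed at r₁: v₁ = √(μ/r₁) = √(11780/9790) = 1.0969 km/s.
On the transfer ellipse at r₁, vis-viva gives v_a = √[μ(2/r₁ − 1/a_t)] = 0.69743 km/s.
First burn Δv₁ = |v_a − v₁| = 0.3995 km/s.
Circular speed at r₂: v₂ = √(μ/r₂) = 2.17945 km/s.
Transfer-orbit speed at r₂: v_p = √[μ(2/r₂ − 1/a_t)] = 2.75316 km/s.
Second burn Δv₂ = |v₂ − v_p| = 0.5737 km/s.
Δv = Δv₁ + Δv₂ = 0.3995 + 0.5737 = 0.9732 km/s.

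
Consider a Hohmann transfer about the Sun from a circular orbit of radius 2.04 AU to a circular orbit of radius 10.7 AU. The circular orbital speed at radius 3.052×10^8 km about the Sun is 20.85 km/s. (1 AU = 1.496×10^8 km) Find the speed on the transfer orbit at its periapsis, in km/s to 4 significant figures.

From the circular-orbit relation v² = μ/r at r = 3.052×10^8 km: μ = v²r = (20.85)² × 3.052×10^8 = 1.32677×10^11 km³/s².
In km: r₁ = 2.04 × 1.496×10^8 = 3.05184×10^8 km; r₂ = 10.7 × 1.496×10^8 = 1.60072×10^9 km.
Semi-major axis of the transfer orbit: a_t = (3.05184×10^8 + 1.60072×10^9)/2 = 9.52952×10^8 km.
The periapsis of the transfer ellipse is at r = 3.05184×10^8 km.
Applying v² = μ(2/r − 1/a_t): v = 27.02 km/s.

v = 27.02 km/s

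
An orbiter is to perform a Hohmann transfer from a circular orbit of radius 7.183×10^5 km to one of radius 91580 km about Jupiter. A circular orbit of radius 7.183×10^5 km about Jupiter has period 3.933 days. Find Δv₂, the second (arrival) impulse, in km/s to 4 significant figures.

From Kepler's third law T² = 4π²r³/μ at r = 7.183×10^5 km, T = 3.933 days = 3.933 × 86400 s = 3.398112×10^5 s: μ = 4π²r³/T² = 1.26707×10^8 km³/s².
Semi-major axis of the transfer orbit: a_t = (7.183×10^5 + 91580)/2 = 4.0494×10^5 km.
On the circular orbit at r = 91580 km, v_c = √(μ/r) = 37.20 km/s.
Vis-viva on the transfer ellipse at r = 91580 km gives v_t = √[μ(2/r − 1/a_t)] = 49.54 km/s.
Δv₂ = |v_t − v_c| = |49.54 − 37.20| = 12.34 km/s.

Δv₂ = 12.34 km/s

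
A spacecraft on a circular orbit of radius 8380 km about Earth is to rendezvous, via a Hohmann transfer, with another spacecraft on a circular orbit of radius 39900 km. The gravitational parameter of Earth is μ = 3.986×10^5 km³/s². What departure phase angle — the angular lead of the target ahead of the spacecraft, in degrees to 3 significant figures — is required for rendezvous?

The Hohmann ellipse has a_t = (r₁ + r₂)/2 = 24140 km.
Transfer time t = π√(a_t³/μ) = 18663 s.
Target angular speed ω₂ = √(μ/r₂³) = 7.9215×10^-5 rad/s.
Angle swept by the target during transfer: ω₂·t = 1.4784 rad = 84.71°.
The spacecraft traverses 180° on the transfer ellipse, so the target must lead by 180° − 84.71° = 95.3°.

φ = 95.3°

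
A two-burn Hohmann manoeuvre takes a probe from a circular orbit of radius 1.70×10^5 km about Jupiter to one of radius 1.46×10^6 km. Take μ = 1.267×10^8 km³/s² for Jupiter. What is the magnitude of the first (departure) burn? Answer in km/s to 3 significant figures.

Transfer-ellipse semi-major axis a_t = (r₁ + r₂)/2 = (1.700×10^5 + 1.460×10^6)/2 = 8.150×10^5 km.
On the circular orbit at r = 1.700×10^5 km, v_c = √(μ/r) = 27.300 km/s.
Transfer-orbit speed at the same r (vis-viva, a = a_t): v_t = √[μ(2/r − 1/a_t)] = 36.539 km/s.
Δv₁ = |v_t − v_c| = |36.539 − 27.300| = 9.239 km/s.

Δv₁ = 9.24 km/s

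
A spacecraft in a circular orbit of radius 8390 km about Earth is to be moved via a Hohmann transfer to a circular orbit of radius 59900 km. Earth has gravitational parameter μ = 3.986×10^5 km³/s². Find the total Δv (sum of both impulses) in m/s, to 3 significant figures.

Δv = 3540 m/s

Transfer-ellipse semi-major axis a_t = (r₁ + r₂)/2 = (8390 + 59900)/2 = 34145 km.
At r₁ the circular-orbit speed is v₁ = √(μ/r₁) = 6.8927 km/s.
On the transfer ellipse at r₁, v² = μ(2/r − 1/a) gives v_p = √[μ(2/r₁ − 1/a_t)] = 9.1293 km/s.
First burn Δv₁ = |v_p − v₁| = 2.237 km/s.
At r₂, v₂ = √(μ/r₂) = 2.580 km/s.
Transfer-orbit speed at r₂: v_a = √[μ(2/r₂ − 1/a_t)] = 1.279 km/s.
Second burn Δv₂ = |v₂ − v_a| = 1.301 km/s.
Total Δv = Δv₁ + Δv₂ = 3.538 km/s.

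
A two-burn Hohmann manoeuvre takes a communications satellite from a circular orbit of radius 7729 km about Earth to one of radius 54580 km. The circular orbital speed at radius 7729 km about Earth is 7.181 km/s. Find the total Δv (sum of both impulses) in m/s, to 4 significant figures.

Δv = 3680 m/s

From the circular-orbit relation v² = μ/r at r = 7729 km: μ = v²r = (7.181)² × 7729 = 3.98559×10^5 km³/s².
Transfer-ellipse semi-major axis a_t = (r₁ + r₂)/2 = (7729 + 54580)/2 = 31154.5 km.
Circular speed at r₁: v₁ = √(μ/r₁) = √(3.98559×10^5/7729) = 7.181 km/s.
On the transfer ellipse at r₁, vis-viva equation gives v_p = √[μ(2/r₁ − 1/a_t)] = 9.505 km/s.
First burn Δv₁ = |v_p − v₁| = 2.324 km/s.
At r₂, v₂ = √(μ/r₂) = 2.702 km/s.
Transfer-orbit speed at r₂: v_a = √[μ(2/r₂ − 1/a_t)] = 1.346 km/s.
Second burn Δv₂ = |v₂ − v_a| = 1.356 km/s.
Δv = Δv₁ + Δv₂ = 2.324 + 1.356 = 3.680 km/s.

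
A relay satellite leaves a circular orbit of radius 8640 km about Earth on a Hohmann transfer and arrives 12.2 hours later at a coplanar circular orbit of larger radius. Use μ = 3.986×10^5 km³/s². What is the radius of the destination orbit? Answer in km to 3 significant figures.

Transfer time t = 12.2 hours = 43920 s, and t = π√(a_t³/μ).
So a_t = (μ t²/π²)^(1/3) = (3.986×10^5 × (43920)² / π²)^(1/3) = 42709 km.
Since a_t = (r₁ + r₂)/2, r₂ = 2a_t − r₁ = 2×42709 − 8640 = 76778 km.

r₂ = 76800 km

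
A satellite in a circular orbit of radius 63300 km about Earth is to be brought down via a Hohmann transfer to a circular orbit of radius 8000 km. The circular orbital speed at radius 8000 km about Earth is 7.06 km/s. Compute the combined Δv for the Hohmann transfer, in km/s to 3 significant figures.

Δv = 3.67 km/s

From the circular-orbit relation v² = μ/r at r = 8000 km: μ = v²r = (7.06)² × 8000 = 3.98749×10^5 km³/s².
Transfer-ellipse semi-major axis a_t = (r₁ + r₂)/2 = (63300 + 8000)/2 = 35650 km.
Circular speed at r₁: v₁ = √(μ/r₁) = √(3.98749×10^5/63300) = 2.50985 km/s.
On the transfer ellipse at r₁, vis-viva gives v_a = √[μ(2/r₁ − 1/a_t)] = 1.18895 km/s.
First burn Δv₁ = |v_a − v₁| = 1.32090 km/s.
At r₂, v₂ = √(μ/r₂) = 7.06000 km/s.
Transfer-orbit speed at r₂: v_p = √[μ(2/r₂ − 1/a_t)] = 9.40756 km/s.
Second burn Δv₂ = |v₂ − v_p| = 2.34756 km/s.
Δv = Δv₁ + Δv₂ = 1.32090 + 2.34756 = 3.668 km/s.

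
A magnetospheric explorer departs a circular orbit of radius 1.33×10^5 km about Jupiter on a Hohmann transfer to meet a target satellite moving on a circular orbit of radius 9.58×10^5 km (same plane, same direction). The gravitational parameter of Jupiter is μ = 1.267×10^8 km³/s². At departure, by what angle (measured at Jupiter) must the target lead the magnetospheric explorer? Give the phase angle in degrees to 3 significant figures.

φ = 103°

The Hohmann ellipse has a_t = (r₁ + r₂)/2 = 5.455×10^5 km.
Transfer time t = π√(a_t³/μ) = 1.12449×10^5 s.
The target's mean motion on its circular orbit is ω₂ = √(μ/r₂³) = 1.20044×10^-5 rad/s.
Angle swept by the target during transfer: ω₂·t = 1.3499 rad = 77.34°.
Arrival is 180° from departure on the ellipse, so φ = 180° − 77.34° = 103°.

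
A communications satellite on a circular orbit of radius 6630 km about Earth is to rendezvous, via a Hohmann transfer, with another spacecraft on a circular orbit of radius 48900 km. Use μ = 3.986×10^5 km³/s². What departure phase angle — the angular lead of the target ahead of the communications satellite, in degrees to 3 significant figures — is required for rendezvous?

φ = 103°

Transfer-ellipse semi-major axis a_t = (r₁ + r₂)/2 = (6630 + 48900)/2 = 27765 km.
Transfer time t = π√(a_t³/μ) = 23020 s.
The target's mean motion on its circular orbit is ω₂ = √(μ/r₂³) = 5.839×10^-5 rad/s.
Angle swept by the target during transfer: ω₂·t = 1.344 rad = 77.01°.
The communications satellite traverses 180° on the transfer ellipse, so the target must lead by 180° − 77.01° = 103°.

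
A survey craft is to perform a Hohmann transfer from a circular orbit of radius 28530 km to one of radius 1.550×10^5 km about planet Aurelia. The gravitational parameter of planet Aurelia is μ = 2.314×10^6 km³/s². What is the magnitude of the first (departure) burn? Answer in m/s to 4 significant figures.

The Hohmann ellipse has a_t = (r₁ + r₂)/2 = 91765 km.
On the circular orbit at r = 28530 km, v_c = √(μ/r) = 9.0060 km/s.
Vis-viva on the transfer ellipse at r = 28530 km gives v_t = √[μ(2/r − 1/a_t)] = 11.705 km/s.
Δv₁ = |v_t − v_c| = |11.705 − 9.0060| = 2.699 km/s.

Δv₁ = 2699 m/s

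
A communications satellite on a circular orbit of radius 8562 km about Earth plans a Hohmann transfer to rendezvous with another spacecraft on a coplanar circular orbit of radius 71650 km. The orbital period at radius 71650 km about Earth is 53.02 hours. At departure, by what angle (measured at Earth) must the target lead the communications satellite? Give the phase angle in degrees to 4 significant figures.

From Kepler's third law T² = 4π²r³/μ at r = 71650 km, T = 53.02 hours = 53.02 × 3600 s = 1.90872×10^5 s: μ = 4π²r³/T² = 3.98588×10^5 km³/s².
The Hohmann ellipse has a_t = (r₁ + r₂)/2 = 40106 km.
Transfer time t = π√(a_t³/μ) = 39967 s.
The target's mean motion on its circular orbit is ω₂ = √(μ/r₂³) = 3.2918×10^-5 rad/s.
Angle swept by the target during transfer: ω₂·t = 1.3156 rad = 75.38°.
Arrival is 180° from departure on the ellipse, so φ = 180° − 75.38° = 104.6°.

φ = 104.6°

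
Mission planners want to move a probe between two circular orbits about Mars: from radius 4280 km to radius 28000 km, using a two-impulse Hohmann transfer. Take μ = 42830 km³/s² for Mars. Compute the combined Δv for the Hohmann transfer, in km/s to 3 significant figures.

Δv = 1.60 km/s

Semi-major axis of the transfer orbit: a_t = (4280 + 28000)/2 = 16140 km.
Circular speed at r₁: v₁ = √(μ/r₁) = √(42830/4280) = 3.1634 km/s.
On the transfer ellipse at r₁, vis-viva equation gives v_p = √[μ(2/r₁ − 1/a_t)] = 4.1666 km/s.
First burn Δv₁ = |v_p − v₁| = 1.003 km/s.
Circular speed at r₂: v₂ = √(μ/r₂) = 1.2368 km/s.
Transfer-orbit speed at r₂: v_a = √[μ(2/r₂ − 1/a_t)] = 0.63689 km/s.
Second burn Δv₂ = |v₂ − v_a| = 0.5999 km/s.
Total Δv = Δv₁ + Δv₂ = 1.603 km/s.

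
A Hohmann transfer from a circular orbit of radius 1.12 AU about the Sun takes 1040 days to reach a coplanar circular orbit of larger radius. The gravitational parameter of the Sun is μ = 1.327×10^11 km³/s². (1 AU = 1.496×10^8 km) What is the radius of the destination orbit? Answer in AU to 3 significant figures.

In km: r₁ = 1.12 × 1.496×10^8 = 1.67552×10^8 km.
Transfer time t = 1040 days = 8.9856×10^7 s, and t = π√(a_t³/μ).
So a_t = (μ t²/π²)^(1/3) = (1.327×10^11 × (8.9856×10^7)² / π²)^(1/3) = 4.7704×10^8 km.
Since a_t = (r₁ + r₂)/2, r₂ = 2a_t − r₁ = 2×4.7704×10^8 − 1.67552×10^8 = 7.86528×10^8 km.
In AU: r₂ = 7.86528×10^8 / 1.496×10^8 = 5.26 AU.

r₂ = 5.26 AU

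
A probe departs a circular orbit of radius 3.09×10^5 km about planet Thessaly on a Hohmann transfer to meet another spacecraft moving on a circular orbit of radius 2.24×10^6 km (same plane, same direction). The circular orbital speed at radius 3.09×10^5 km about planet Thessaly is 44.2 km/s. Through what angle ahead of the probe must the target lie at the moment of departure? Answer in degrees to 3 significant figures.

From the circular-orbit relation v² = μ/r at r = 3.09×10^5 km: μ = v²r = (44.2)² × 3.09×10^5 = 6.03675×10^8 km³/s².
Semi-major axis of the transfer orbit: a_t = (3.090×10^5 + 2.240×10^6)/2 = 1.2745×10^6 km.
The half-period of the transfer ellipse is t = π√(a_t³/μ) = 1.8397×10^5 s.
The target's mean motion on its circular orbit is ω₂ = √(μ/r₂³) = 7.3287×10^-6 rad/s.
Angle swept by the target during transfer: ω₂·t = 1.3483 rad = 77.25°.
Arrival is 180° from departure on the ellipse, so φ = 180° − 77.25° = 103°.

φ = 103°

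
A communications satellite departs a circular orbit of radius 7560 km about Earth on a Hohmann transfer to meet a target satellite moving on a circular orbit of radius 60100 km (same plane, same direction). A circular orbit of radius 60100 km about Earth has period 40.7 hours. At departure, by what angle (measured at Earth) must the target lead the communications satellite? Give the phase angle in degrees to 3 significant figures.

φ = 104°

From Kepler's third law T² = 4π²r³/μ at r = 60100 km, T = 40.7 hours = 40.7 × 3600 s = 1.4652×10^5 s: μ = 4π²r³/T² = 3.99199×10^5 km³/s².
The Hohmann ellipse has a_t = (r₁ + r₂)/2 = 33830 km.
Transfer time t = π√(a_t³/μ) = 30939 s.
The target's mean motion on its circular orbit is ω₂ = √(μ/r₂³) = 4.2883×10^-5 rad/s.
Angle swept by the target during transfer: ω₂·t = 1.3268 rad = 76.02°.
Arrival is 180° from departure on the ellipse, so φ = 180° − 76.02° = 104°.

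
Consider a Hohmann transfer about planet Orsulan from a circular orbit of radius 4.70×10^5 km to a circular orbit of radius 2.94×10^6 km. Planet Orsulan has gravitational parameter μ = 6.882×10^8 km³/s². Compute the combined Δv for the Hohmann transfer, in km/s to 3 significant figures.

Transfer-ellipse semi-major axis a_t = (r₁ + r₂)/2 = (4.700×10^5 + 2.940×10^6)/2 = 1.705×10^6 km.
At r₁ the circular-orbit speed is v₁ = √(μ/r₁) = 38.27 km/s.
Transfer-orbit speed at r₁ (vis-viva equation): v_p = √[μ(2/r₁ − 1/a_t)] = 50.25 km/s.
First burn Δv₁ = |v_p − v₁| = 11.98 km/s.
At r₂, v₂ = √(μ/r₂) = 15.30 km/s.
Transfer-orbit speed at r₂: v_a = √[μ(2/r₂ − 1/a_t)] = 8.033 km/s.
Second burn Δv₂ = |v₂ − v_a| = 7.267 km/s.
Total Δv = Δv₁ + Δv₂ = 19.25 km/s.

Δv = 19.2 km/s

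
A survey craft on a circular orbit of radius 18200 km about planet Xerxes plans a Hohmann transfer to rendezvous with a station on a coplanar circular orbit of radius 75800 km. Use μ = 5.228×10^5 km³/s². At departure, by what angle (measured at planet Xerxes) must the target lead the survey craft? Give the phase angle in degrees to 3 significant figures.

φ = 92.1°

The Hohmann ellipse has a_t = (r₁ + r₂)/2 = 47000 km.
The half-period of the transfer ellipse is t = π√(a_t³/μ) = 44270 s.
The target's mean motion on its circular orbit is ω₂ = √(μ/r₂³) = 3.465×10^-5 rad/s.
Angle swept by the target during transfer: ω₂·t = 1.534 rad = 87.89°.
Arrival is 180° from departure on the ellipse, so φ = 180° − 87.89° = 92.1°.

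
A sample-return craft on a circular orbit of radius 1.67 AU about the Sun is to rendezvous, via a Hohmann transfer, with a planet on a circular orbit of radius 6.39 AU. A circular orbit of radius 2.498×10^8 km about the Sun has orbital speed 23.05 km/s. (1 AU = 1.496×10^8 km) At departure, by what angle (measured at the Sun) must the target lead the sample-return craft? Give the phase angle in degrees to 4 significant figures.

From the circular-orbit relation v² = μ/r at r = 2.498×10^8 km: μ = v²r = (23.05)² × 2.498×10^8 = 1.32719×10^11 km³/s².
In km: r₁ = 1.67 × 1.496×10^8 = 2.49832×10^8 km; r₂ = 6.39 × 1.496×10^8 = 9.55944×10^8 km.
Transfer-ellipse semi-major axis a_t = (r₁ + r₂)/2 = (2.49832×10^8 + 9.55944×10^8)/2 = 6.02888×10^8 km.
Transfer time t = π√(a_t³/μ) = 1.27655×10^8 s.
The target's mean motion on its circular orbit is ω₂ = √(μ/r₂³) = 1.23259×10^-8 rad/s.
Angle swept by the target during transfer: ω₂·t = 1.5735 rad = 90.15°.
The sample-return craft traverses 180° on the transfer ellipse, so the target must lead by 180° − 90.15° = 89.85°.

φ = 89.85°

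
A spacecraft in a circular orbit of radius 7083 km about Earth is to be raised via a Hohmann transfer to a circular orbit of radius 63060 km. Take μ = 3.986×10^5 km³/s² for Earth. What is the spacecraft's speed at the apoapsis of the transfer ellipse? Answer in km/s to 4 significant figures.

v = 1.130 km/s

Transfer-ellipse semi-major axis a_t = (r₁ + r₂)/2 = (7083 + 63060)/2 = 35071.5 km.
The apoapsis of the transfer ellipse is at r = 63060 km.
Vis-viva: v = √[μ(2/r − 1/a_t)] = √[3.986×10^5 × (2/63060 − 1/35071.5)] = 1.130 km/s.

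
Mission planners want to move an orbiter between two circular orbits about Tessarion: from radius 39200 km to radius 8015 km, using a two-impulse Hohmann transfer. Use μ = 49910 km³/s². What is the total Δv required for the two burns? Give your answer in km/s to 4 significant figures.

Semi-major axis of the transfer orbit: a_t = (39200 + 8015)/2 = 23607.5 km.
At r₁ the circular-orbit speed is v₁ = √(μ/r₁) = 1.1284 km/s.
Transfer-orbit speed at r₁ (vis-viva): v_a = √[μ(2/r₁ − 1/a_t)] = 0.65747 km/s.
First burn Δv₁ = |v_a − v₁| = 0.4709 km/s.
At r₂, v₂ = √(μ/r₂) = 2.4954 km/s.
Transfer-orbit speed at r₂: v_p = √[μ(2/r₂ − 1/a_t)] = 3.2156 km/s.
Second burn Δv₂ = |v₂ − v_p| = 0.7202 km/s.
Δv = Δv₁ + Δv₂ = 0.4709 + 0.7202 = 1.191 km/s.

Δv = 1.191 km/s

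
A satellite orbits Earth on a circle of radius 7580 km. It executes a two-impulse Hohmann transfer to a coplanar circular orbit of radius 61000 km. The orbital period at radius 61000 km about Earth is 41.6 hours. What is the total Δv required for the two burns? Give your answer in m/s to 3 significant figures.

Δv = 3780 m/s

From Kepler's third law T² = 4π²r³/μ at r = 61000 km, T = 41.6 hours = 41.6 × 3600 s = 1.4976×10^5 s: μ = 4π²r³/T² = 3.99538×10^5 km³/s².
Semi-major axis of the transfer orbit: a_t = (7580 + 61000)/2 = 34290 km.
Circular speed at r₁: v₁ = √(μ/r₁) = √(3.99538×10^5/7580) = 7.260 km/s.
On the transfer ellipse at r₁, v² = μ(2/r − 1/a) gives v_p = √[μ(2/r₁ − 1/a_t)] = 9.683 km/s.
First burn Δv₁ = |v_p − v₁| = 2.423 km/s.
At r₂, v₂ = √(μ/r₂) = 2.559 km/s.
Transfer-orbit speed at r₂: v_a = √[μ(2/r₂ − 1/a_t)] = 1.203 km/s.
Second burn Δv₂ = |v₂ − v_a| = 1.356 km/s.
Δv = Δv₁ + Δv₂ = 2.423 + 1.356 = 3.779 km/s.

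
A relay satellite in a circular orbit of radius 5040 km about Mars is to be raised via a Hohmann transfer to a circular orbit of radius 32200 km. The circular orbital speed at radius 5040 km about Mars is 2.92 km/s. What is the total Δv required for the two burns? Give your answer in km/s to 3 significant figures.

From the circular-orbit relation v² = μ/r at r = 5040 km: μ = v²r = (2.92)² × 5040 = 42973.1 km³/s².
Semi-major axis of the transfer orbit: a_t = (5040 + 32200)/2 = 18620 km.
Circular speed at r₁: v₁ = √(μ/r₁) = √(42973.1/5040) = 2.9200 km/s.
Transfer-orbit speed at r₁ (vis-viva): v_p = √[μ(2/r₁ − 1/a_t)] = 3.8399 km/s.
First burn Δv₁ = |v_p − v₁| = 0.9199 km/s.
Circular speed at r₂: v₂ = √(μ/r₂) = 1.1552 km/s.
Transfer-orbit speed at r₂: v_a = √[μ(2/r₂ − 1/a_t)] = 0.60103 km/s.
Second burn Δv₂ = |v₂ − v_a| = 0.5542 km/s.
Total Δv = Δv₁ + Δv₂ = 1.474 km/s.

Δv = 1.47 km/s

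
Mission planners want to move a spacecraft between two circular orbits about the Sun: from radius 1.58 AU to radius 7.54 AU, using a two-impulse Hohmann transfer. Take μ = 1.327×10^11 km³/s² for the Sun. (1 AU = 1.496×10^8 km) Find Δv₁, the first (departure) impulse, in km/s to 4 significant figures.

Δv₁ = 6.774 km/s

In km: r₁ = 1.58 × 1.496×10^8 = 2.36368×10^8 km; r₂ = 7.54 × 1.496×10^8 = 1.127984×10^9 km.
Transfer-ellipse semi-major axis a_t = (r₁ + r₂)/2 = (2.36368×10^8 + 1.127984×10^9)/2 = 6.82176×10^8 km.
On the circular orbit at r = 2.36368×10^8 km, v_c = √(μ/r) = 23.694 km/s.
Vis-viva on the transfer ellipse at r = 2.36368×10^8 km gives v_t = √[μ(2/r − 1/a_t)] = 30.468 km/s.
Δv₁ = |v_t − v_c| = |30.468 − 23.694| = 6.774 km/s.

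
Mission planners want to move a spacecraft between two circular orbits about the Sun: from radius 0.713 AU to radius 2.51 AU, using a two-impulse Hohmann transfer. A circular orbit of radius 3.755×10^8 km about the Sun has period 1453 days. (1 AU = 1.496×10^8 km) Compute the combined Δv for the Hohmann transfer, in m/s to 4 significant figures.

Δv = 15040 m/s

From Kepler's third law T² = 4π²r³/μ at r = 3.755×10^8 km, T = 1453 days = 1453 × 86400 s = 1.255392×10^8 s: μ = 4π²r³/T² = 1.32627×10^11 km³/s².
In km: r₁ = 0.713 × 1.496×10^8 = 1.066648×10^8 km; r₂ = 2.51 × 1.496×10^8 = 3.75496×10^8 km.
The Hohmann ellipse has a_t = (r₁ + r₂)/2 = 2.410804×10^8 km.
Circular speed at r₁: v₁ = √(μ/r₁) = √(1.32627×10^11/1.066648×10^8) = 35.2618 km/s.
Transfer-orbit speed at r₁ (vis-viva equation): v_p = √[μ(2/r₁ − 1/a_t)] = 44.0075 km/s.
First burn Δv₁ = |v_p − v₁| = 8.746 km/s.
Circular speed at r₂: v₂ = √(μ/r₂) = 18.794 km/s.
Transfer-orbit speed at r₂: v_a = √[μ(2/r₂ − 1/a_t)] = 12.501 km/s.
Second burn Δv₂ = |v₂ − v_a| = 6.293 km/s.
Total Δv = Δv₁ + Δv₂ = 15.04 km/s.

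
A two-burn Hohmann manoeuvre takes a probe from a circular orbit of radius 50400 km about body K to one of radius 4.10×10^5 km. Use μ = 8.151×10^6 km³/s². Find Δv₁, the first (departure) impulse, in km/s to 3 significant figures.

The Hohmann ellipse has a_t = (r₁ + r₂)/2 = 2.302×10^5 km.
Circular speed at r = 50400 km: v_c = √(μ/r) = 12.717 km/s.
Vis-viva on the transfer ellipse at r = 50400 km gives v_t = √[μ(2/r − 1/a_t)] = 16.972 km/s.
Δv₁ = |v_t − v_c| = |16.972 − 12.717| = 4.255 km/s.

Δv₁ = 4.25 km/s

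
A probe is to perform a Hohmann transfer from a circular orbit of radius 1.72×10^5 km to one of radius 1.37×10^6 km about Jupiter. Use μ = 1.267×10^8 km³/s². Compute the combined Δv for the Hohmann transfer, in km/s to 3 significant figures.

Δv = 14.1 km/s

Semi-major axis of the transfer orbit: a_t = (1.720×10^5 + 1.370×10^6)/2 = 7.710×10^5 km.
At r₁ the circular-orbit speed is v₁ = √(μ/r₁) = 27.141 km/s.
Transfer-orbit speed at r₁ (vis-viva): v_p = √[μ(2/r₁ − 1/a_t)] = 36.179 km/s.
First burn Δv₁ = |v_p − v₁| = 9.038 km/s.
Circular speed at r₂: v₂ = √(μ/r₂) = 9.617 km/s.
Transfer-orbit speed at r₂: v_a = √[μ(2/r₂ − 1/a_t)] = 4.542 km/s.
Second burn Δv₂ = |v₂ − v_a| = 5.075 km/s.
Total Δv = Δv₁ + Δv₂ = 14.11 km/s.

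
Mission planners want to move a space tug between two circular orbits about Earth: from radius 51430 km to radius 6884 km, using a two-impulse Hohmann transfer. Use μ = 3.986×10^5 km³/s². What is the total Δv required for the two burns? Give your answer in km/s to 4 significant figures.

Semi-major axis of the transfer orbit: a_t = (51430 + 6884)/2 = 29157 km.
Circular speed at r₁: v₁ = √(μ/r₁) = √(3.986×10^5/51430) = 2.784 km/s.
Transfer-orbit speed at r₁ (v² = μ(2/r − 1/a)): v_a = √[μ(2/r₁ − 1/a_t)] = 1.353 km/s.
First burn Δv₁ = |v_a − v₁| = 1.431 km/s.
At r₂, v₂ = √(μ/r₂) = 7.6094 km/s.
Transfer-orbit speed at r₂: v_p = √[μ(2/r₂ − 1/a_t)] = 10.106 km/s.
Second burn Δv₂ = |v₂ − v_p| = 2.497 km/s.
Δv = Δv₁ + Δv₂ = 1.431 + 2.497 = 3.928 km/s.

Δv = 3.928 km/s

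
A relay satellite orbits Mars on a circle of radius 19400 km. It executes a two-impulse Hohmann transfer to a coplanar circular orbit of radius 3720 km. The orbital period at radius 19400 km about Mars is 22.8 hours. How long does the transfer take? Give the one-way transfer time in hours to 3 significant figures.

From Kepler's third law T² = 4π²r³/μ at r = 19400 km, T = 22.8 hours = 22.8 × 3600 s = 82080 s: μ = 4π²r³/T² = 42784.9 km³/s².
Semi-major axis of the transfer orbit: a_t = (19400 + 3720)/2 = 11560 km.
Transfer time t = π√(a_t³/μ) = π√((11560)³ / 42784.9) = 18880 s.
Converting: 18880 s ÷ 3600 s/hour = 5.24 hours.

t = 5.24 hours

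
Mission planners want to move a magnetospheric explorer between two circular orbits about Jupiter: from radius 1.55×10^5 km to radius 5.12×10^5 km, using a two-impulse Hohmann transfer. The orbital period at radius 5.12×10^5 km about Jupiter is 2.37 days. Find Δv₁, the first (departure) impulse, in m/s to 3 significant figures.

Δv₁ = 6830 m/s

From Kepler's third law T² = 4π²r³/μ at r = 5.12×10^5 km, T = 2.37 days = 2.37 × 86400 s = 2.04768×10^5 s: μ = 4π²r³/T² = 1.26370×10^8 km³/s².
The Hohmann ellipse has a_t = (r₁ + r₂)/2 = 3.335×10^5 km.
Circular speed at r = 1.550×10^5 km: v_c = √(μ/r) = 28.553 km/s.
Vis-viva on the transfer ellipse at r = 1.550×10^5 km gives v_t = √[μ(2/r − 1/a_t)] = 35.379 km/s.
Δv₁ = |v_t − v_c| = |35.379 − 28.553| = 6.826 km/s.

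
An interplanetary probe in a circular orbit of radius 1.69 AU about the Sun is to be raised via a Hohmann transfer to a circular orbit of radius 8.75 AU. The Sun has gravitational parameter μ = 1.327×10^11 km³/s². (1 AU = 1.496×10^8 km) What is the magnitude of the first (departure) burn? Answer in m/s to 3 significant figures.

In km: r₁ = 1.69 × 1.496×10^8 = 2.52824×10^8 km; r₂ = 8.75 × 1.496×10^8 = 1.309×10^9 km.
Semi-major axis of the transfer orbit: a_t = (2.52824×10^8 + 1.309×10^9)/2 = 7.80912×10^8 km.
Circular speed at r = 2.52824×10^8 km: v_c = √(μ/r) = 22.910 km/s.
Vis-viva on the transfer ellipse at r = 2.52824×10^8 km gives v_t = √[μ(2/r − 1/a_t)] = 29.662 km/s.
Δv₁ = |v_t − v_c| = |29.662 − 22.910| = 6.752 km/s.

Δv₁ = 6750 m/s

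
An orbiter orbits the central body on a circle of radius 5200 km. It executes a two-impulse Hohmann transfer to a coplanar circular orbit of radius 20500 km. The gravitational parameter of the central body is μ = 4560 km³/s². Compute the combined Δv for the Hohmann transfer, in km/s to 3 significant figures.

Δv = 0.418 km/s

Transfer-ellipse semi-major axis a_t = (r₁ + r₂)/2 = (5200 + 20500)/2 = 12850 km.
Circular speed at r₁: v₁ = √(μ/r₁) = √(4560/5200) = 0.9364417 km/s.
On the transfer ellipse at r₁, vis-viva equation gives v_p = √[μ(2/r₁ − 1/a_t)] = 1.182786 km/s.
First burn Δv₁ = |v_p − v₁| = 0.246344 km/s.
Circular speed at r₂: v₂ = √(μ/r₂) = 0.4716344 km/s.
Transfer-orbit speed at r₂: v_a = √[μ(2/r₂ − 1/a_t)] = 0.3000237 km/s.
Second burn Δv₂ = |v₂ − v_a| = 0.171611 km/s.
Δv = Δv₁ + Δv₂ = 0.246344 + 0.171611 = 0.4180 km/s.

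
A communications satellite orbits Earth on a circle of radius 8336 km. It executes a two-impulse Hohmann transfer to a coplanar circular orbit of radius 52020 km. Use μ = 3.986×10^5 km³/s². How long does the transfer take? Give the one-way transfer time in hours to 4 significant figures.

t = 7.246 hours

The Hohmann ellipse has a_t = (r₁ + r₂)/2 = 30178 km.
Half the transfer-orbit period gives t = π√(a_t³/μ) = 26087 s.
Converting: 26087 s ÷ 3600 s/hour = 7.246 hours.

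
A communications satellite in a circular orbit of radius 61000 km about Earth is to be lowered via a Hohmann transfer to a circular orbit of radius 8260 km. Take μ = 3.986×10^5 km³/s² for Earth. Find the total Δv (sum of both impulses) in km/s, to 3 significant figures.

The Hohmann ellipse has a_t = (r₁ + r₂)/2 = 34630 km.
At r₁ the circular-orbit speed is v₁ = √(μ/r₁) = 2.556 km/s.
Transfer-orbit speed at r₁ (v² = μ(2/r − 1/a)): v_a = √[μ(2/r₁ − 1/a_t)] = 1.248 km/s.
First burn Δv₁ = |v_a − v₁| = 1.308 km/s.
Circular speed at r₂: v₂ = √(μ/r₂) = 6.947 km/s.
Transfer-orbit speed at r₂: v_p = √[μ(2/r₂ − 1/a_t)] = 9.220 km/s.
Second burn Δv₂ = |v₂ − v_p| = 2.273 km/s.
Total Δv = Δv₁ + Δv₂ = 3.581 km/s.

Δv = 3.58 km/s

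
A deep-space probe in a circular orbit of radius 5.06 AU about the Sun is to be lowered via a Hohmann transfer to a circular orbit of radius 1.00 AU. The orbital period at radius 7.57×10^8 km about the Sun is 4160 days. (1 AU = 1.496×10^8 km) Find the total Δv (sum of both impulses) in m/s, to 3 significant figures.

From Kepler's third law T² = 4π²r³/μ at r = 7.57×10^8 km, T = 4160 days = 4160 × 86400 s = 3.59424×10^8 s: μ = 4π²r³/T² = 1.32566×10^11 km³/s².
In km: r₁ = 5.06 × 1.496×10^8 = 7.56976×10^8 km; r₂ = 1.00 × 1.496×10^8 = 1.496×10^8 km.
The Hohmann ellipse has a_t = (r₁ + r₂)/2 = 4.53288×10^8 km.
At r₁ the circular-orbit speed is v₁ = √(μ/r₁) = 13.2335 km/s.
On the transfer ellipse at r₁, vis-viva gives v_a = √[μ(2/r₁ − 1/a_t)] = 7.60246 km/s.
First burn Δv₁ = |v_a − v₁| = 5.631 km/s.
At r₂, v₂ = √(μ/r₂) = 29.77 km/s.
Transfer-orbit speed at r₂: v_p = √[μ(2/r₂ − 1/a_t)] = 38.47 km/s.
Second burn Δv₂ = |v₂ − v_p| = 8.700 km/s.
Δv = Δv₁ + Δv₂ = 5.631 + 8.700 = 14.33 km/s.

Δv = 14300 m/s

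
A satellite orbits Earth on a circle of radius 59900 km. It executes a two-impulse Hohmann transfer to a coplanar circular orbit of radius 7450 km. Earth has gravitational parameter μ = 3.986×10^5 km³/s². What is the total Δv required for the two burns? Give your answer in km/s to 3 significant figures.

Δv = 3.81 km/s

Semi-major axis of the transfer orbit: a_t = (59900 + 7450)/2 = 33675 km.
Circular speed at r₁: v₁ = √(μ/r₁) = √(3.986×10^5/59900) = 2.5796 km/s.
Transfer-orbit speed at r₁ (vis-viva): v_a = √[μ(2/r₁ − 1/a_t)] = 1.2133 km/s.
First burn Δv₁ = |v_a − v₁| = 1.366 km/s.
Circular speed at r₂: v₂ = √(μ/r₂) = 7.315 km/s.
Transfer-orbit speed at r₂: v_p = √[μ(2/r₂ − 1/a_t)] = 9.756 km/s.
Second burn Δv₂ = |v₂ − v_p| = 2.441 km/s.
Δv = Δv₁ + Δv₂ = 1.366 + 2.441 = 3.807 km/s.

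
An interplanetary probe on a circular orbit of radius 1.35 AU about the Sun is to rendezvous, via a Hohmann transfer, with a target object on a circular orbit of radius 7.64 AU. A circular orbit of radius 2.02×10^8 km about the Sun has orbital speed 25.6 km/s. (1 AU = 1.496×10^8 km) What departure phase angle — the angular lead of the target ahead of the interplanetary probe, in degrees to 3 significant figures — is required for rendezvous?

φ = 98.8°

From the circular-orbit relation v² = μ/r at r = 2.02×10^8 km: μ = v²r = (25.6)² × 2.02×10^8 = 1.32383×10^11 km³/s².
In km: r₁ = 1.35 × 1.496×10^8 = 2.0196×10^8 km; r₂ = 7.64 × 1.496×10^8 = 1.142944×10^9 km.
The Hohmann ellipse has a_t = (r₁ + r₂)/2 = 6.72452×10^8 km.
Transfer time t = π√(a_t³/μ) = 1.5057×10^8 s.
Target angular speed ω₂ = √(μ/r₂³) = 9.4163×10^-9 rad/s.
Angle swept by the target during transfer: ω₂·t = 1.4178 rad = 81.23°.
The interplanetary probe traverses 180° on the transfer ellipse, so the target must lead by 180° − 81.23° = 98.8°.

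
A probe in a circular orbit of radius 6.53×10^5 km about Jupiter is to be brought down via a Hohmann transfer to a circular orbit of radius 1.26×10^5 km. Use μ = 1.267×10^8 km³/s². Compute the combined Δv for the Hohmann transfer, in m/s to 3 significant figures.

The Hohmann ellipse has a_t = (r₁ + r₂)/2 = 3.895×10^5 km.
Circular speed at r₁: v₁ = √(μ/r₁) = √(1.267×10^8/6.530×10^5) = 13.9294 km/s.
Transfer-orbit speed at r₁ (vis-viva): v_a = √[μ(2/r₁ − 1/a_t)] = 7.92252 km/s.
First burn Δv₁ = |v_a − v₁| = 6.0069 km/s.
At r₂, v₂ = √(μ/r₂) = 31.7105 km/s.
Transfer-orbit speed at r₂: v_p = √[μ(2/r₂ − 1/a_t)] = 41.0588 km/s.
Second burn Δv₂ = |v₂ − v_p| = 9.3483 km/s.
Δv = Δv₁ + Δv₂ = 6.0069 + 9.3483 = 15.36 km/s.

Δv = 15400 m/s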